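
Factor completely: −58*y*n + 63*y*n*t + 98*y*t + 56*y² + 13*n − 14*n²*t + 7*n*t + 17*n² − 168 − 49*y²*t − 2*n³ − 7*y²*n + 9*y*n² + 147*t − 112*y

−(7*y − 2*n + 7)*(y − n − 3)*(n + 7*t − 8)

Group: 7*y*(−y*n − 7*y*t + 8*y + n² + 7*n*t − 5*n + 21*t − 24) + (−2*n + 7)*(−y*n − 7*y*t + 8*y + n² + 7*n*t − 5*n + 21*t − 24); both groups contain (−y*n − 7*y*t + 8*y + n² + 7*n*t − 5*n + 21*t − 24), so (7*y − 2*n + 7) is a factor with cofactor −y*n − 7*y*t + 8*y + n² + 7*n*t − 5*n + 21*t − 24.
The cofactor groups again: −y*n − 7*y*t + 8*y + n² + 7*n*t − 5*n + 21*t − 24 = −y*(n + 7*t − 8) + (n + 3)*(n + 7*t − 8); both groups contain (n + 7*t − 8), giving −(y − n − 3)*(n + 7*t − 8).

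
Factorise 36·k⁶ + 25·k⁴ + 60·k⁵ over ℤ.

k⁴·(6·k + 5)²

Pull out the common factor k⁴, leaving 36·k² + 60·k + 25.
Recognize a perfect-square trinomial with the parts 5 and 6·k.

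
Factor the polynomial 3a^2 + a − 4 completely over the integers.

Need a pair with product 3·(−4) = −12 and sum 1: that's −3 and 4.
Split the middle term: 3a^2 − 3a + 4a − 4 = 3a(a − 1) + 4(a − 1).

(3a + 4)(a − 1)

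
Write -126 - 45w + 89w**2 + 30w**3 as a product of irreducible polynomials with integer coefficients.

Among the possible rational roots, w = 6/5 is a root, so (5w - 6) divides it; the quotient is 6w**2 + 25w + 21.
The remaining quadratic factors as (w + 3)(6w + 7).

(5w - 6)(6w + 7)(w + 3)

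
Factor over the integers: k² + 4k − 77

Two integers with product −77 and sum 4 are 11 and −7.

(k + 11)(k − 7)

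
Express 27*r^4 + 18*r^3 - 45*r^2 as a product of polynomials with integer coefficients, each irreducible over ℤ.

9*r^2*(3*r + 5)*(r - 1)

Pull out the common factor 9*r^2, then factor the remaining trinomial.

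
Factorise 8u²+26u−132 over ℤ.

2(4u−11)(u+6)

Pull out the common factor 2, then factor the remaining trinomial.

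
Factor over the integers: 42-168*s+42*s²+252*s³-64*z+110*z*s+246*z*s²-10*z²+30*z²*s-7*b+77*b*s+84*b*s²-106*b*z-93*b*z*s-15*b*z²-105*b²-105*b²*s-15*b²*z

Group: 3*b*(-5*b*z-35*b*s-35*b-5*z²-41*z*s-32*z-42*s²-21*s+21) + (-6*s+2)*(-5*b*z-35*b*s-35*b-5*z²-41*z*s-32*z-42*s²-21*s+21); both groups contain (-5*b*z-35*b*s-35*b-5*z²-41*z*s-32*z-42*s²-21*s+21), so (3*b-6*s+2) is a factor with cofactor -5*b*z-35*b*s-35*b-5*z²-41*z*s-32*z-42*s²-21*s+21.
The cofactor groups again: -5*b*z-35*b*s-35*b-5*z²-41*z*s-32*z-42*s²-21*s+21 = -z*(5*b+5*z+6*s-3) + (-7*s-7)*(5*b+5*z+6*s-3); both groups contain (5*b+5*z+6*s-3), giving -(z+7*s+7)*(5*b+5*z+6*s-3).

-(3*b-6*s+2)*(5*b+5*z+6*s-3)*(z+7*s+7)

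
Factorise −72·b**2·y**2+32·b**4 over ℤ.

Factor out 8·b**2, leaving 4·b**2−9·y**2, which is a difference of two squares.

8·b**2·(2·b+3·y)·(2·b−3·y)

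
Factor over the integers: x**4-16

(x+2)·(x-2)·(x**2+4)

Difference of squares twice: with A = x and B = 2, A⁴ − B⁴ = (A² − B²)(A² + B²), and A² − B² factors again.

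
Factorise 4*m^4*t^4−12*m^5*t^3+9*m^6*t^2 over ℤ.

m^4*t^2*(3*m−2*t)^2

Factor out m^4*t^2 first: what remains is 9*m^2−12*m*t+4*t^2.
Recognize a perfect-square trinomial with the parts 3*m and 2*t.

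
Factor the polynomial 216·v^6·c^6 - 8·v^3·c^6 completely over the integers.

Pull out the common factor 8·v^3·c^6, leaving 27·v^3 - 1.
Recognize a difference of cubes with the parts 3·v and 1.

8·c^6·v^3·(3·v - 1)·(9·v^2 + 3·v + 1)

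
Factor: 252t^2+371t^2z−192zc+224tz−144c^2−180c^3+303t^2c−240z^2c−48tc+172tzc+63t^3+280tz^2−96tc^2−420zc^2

(7t−6c)(t+5z+5c+4)(9t+8z+6c)

Group: 9t(7t^2+35tz+29tc+28t−30zc−30c^2−24c) + (8z+6c)(7t^2+35tz+29tc+28t−30zc−30c^2−24c); both groups contain (7t^2+35tz+29tc+28t−30zc−30c^2−24c), so (9t+8z+6c) is a factor with cofactor 7t^2+35tz+29tc+28t−30zc−30c^2−24c.
The cofactor groups again: 7t^2+35tz+29tc+28t−30zc−30c^2−24c = 7t(t+5z+5c+4) − 6c(t+5z+5c+4); both groups contain (t+5z+5c+4), giving (7t−6c)(t+5z+5c+4).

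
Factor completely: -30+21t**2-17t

Need a pair with product 21·(-30) = -630 and sum -17: that's -35 and 18.
Split the middle term: 21t**2-35t + 18t-30 = 7t(3t-5) + 6(3t-5).

(3t-5)(7t+6)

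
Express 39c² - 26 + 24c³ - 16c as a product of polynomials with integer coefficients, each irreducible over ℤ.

(8c + 13)(3c² - 2)

Group as (24c³ - 16c) + (39c² - 26) = 8c(3c² - 2) + 13(3c² - 2).
Both groups share the factor (3c² - 2).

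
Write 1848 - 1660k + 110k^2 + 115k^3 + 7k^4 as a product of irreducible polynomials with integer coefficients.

By the rational root theorem, k = -6 is a root, so (k + 6) divides it; the quotient is 7k^3 + 73k^2 - 328k + 308.
Next, k = 2 is a root, so (k - 2) is a factor; dividing leaves 7k^2 + 87k - 154.
The remaining quadratic factors as (7k - 11)(k + 14).

(7k - 11)(k + 14)(k + 6)(k - 2)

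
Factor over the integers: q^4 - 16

(q + 2)·(q - 2)·(q^2 + 4)

Write as (q^2)² − (4)², then factor q^2 - 4 once more.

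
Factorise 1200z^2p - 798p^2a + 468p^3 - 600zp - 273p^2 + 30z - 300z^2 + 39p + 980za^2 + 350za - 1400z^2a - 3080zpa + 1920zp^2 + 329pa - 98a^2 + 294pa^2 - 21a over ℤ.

(12p - 14a - 3)(10z + 13p - 7a)(10z + 3p - 1)

Group: 10z(120zp - 140za - 30z + 36p^2 - 42pa - 21p + 14a + 3) + (13p - 7a)(120zp - 140za - 30z + 36p^2 - 42pa - 21p + 14a + 3); both groups contain (120zp - 140za - 30z + 36p^2 - 42pa - 21p + 14a + 3), so (10z + 13p - 7a) is a factor with cofactor 120zp - 140za - 30z + 36p^2 - 42pa - 21p + 14a + 3.
The cofactor groups again: 120zp - 140za - 30z + 36p^2 - 42pa - 21p + 14a + 3 = 10z(12p - 14a - 3) + (3p - 1)(12p - 14a - 3); both groups contain (12p - 14a - 3), giving (10z + 3p - 1)(12p - 14a - 3).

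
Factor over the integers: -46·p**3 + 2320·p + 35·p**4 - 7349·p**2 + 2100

(5·p + 2)·(7·p - 5)·(p + 14)·(p - 15)

Among the possible rational roots, p = 15 is a root, so (p - 15) divides it; the quotient is 35·p**3 + 479·p**2 - 164·p - 140.
Then p = 5/7 is a root, so (7·p - 5) is a factor; dividing leaves 5·p**2 + 72·p + 28.
The remaining quadratic factors as (p + 14)(5·p + 2).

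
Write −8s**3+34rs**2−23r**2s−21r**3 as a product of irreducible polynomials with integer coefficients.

Group: r(−21r**2+19rs−4s**2) + 2s(−21r**2+19rs−4s**2); both groups contain (−21r**2+19rs−4s**2), so (r+2s) is a factor with cofactor −21r**2+19rs−4s**2.
The cofactor groups again: −21r**2+19rs−4s**2 = −7r(3r−s) + 4s(3r−s); both groups contain (3r−s), giving −(7r−4s)(3r−s).

−(3r−s)(7r−4s)(r+2s)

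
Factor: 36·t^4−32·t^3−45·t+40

(9·t−8)·(4·t^3−5)

Group as (36·t^4−45·t) + (−32·t^3+40) = 9·t·(4·t^3−5) − 8·(4·t^3−5).
Both groups share the factor (4·t^3−5).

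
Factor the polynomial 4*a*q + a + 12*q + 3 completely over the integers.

(4*q + 1)*(a + 3)

Group as (4*a*q + a) + (12*q + 3) = a*(4*q + 1) + 3*(4*q + 1).
Both groups share the factor (4*q + 1).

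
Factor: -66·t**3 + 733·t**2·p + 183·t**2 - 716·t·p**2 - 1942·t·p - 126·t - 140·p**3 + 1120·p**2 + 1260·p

Group: t·(-66·t**2 + 73·t·p + 183·t + 14·p**2 - 112·p - 126) - 10·p·(-66·t**2 + 73·t·p + 183·t + 14·p**2 - 112·p - 126); both groups contain (-66·t**2 + 73·t·p + 183·t + 14·p**2 - 112·p - 126), so (t - 10·p) is a factor with cofactor -66·t**2 + 73·t·p + 183·t + 14·p**2 - 112·p - 126.
The cofactor groups again: -66·t**2 + 73·t·p + 183·t + 14·p**2 - 112·p - 126 = -6·t·(11·t - 14·p - 14) + (-p + 9)·(11·t - 14·p - 14); both groups contain (11·t - 14·p - 14), giving -(6·t + p - 9)·(11·t - 14·p - 14).

-(t - 10·p)·(11·t - 14·p - 14)·(6·t + p - 9)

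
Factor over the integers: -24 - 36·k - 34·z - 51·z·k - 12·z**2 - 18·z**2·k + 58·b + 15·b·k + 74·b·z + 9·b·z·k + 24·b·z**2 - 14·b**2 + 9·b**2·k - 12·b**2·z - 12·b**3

-(3·b - 3·z - 4)·(4·b - 3·k - 2)·(b + 2·z + 3)

Group: 4·b·(-3·b**2 - 3·b·z - 5·b + 6·z**2 + 17·z + 12) + (-3·k - 2)·(-3·b**2 - 3·b·z - 5·b + 6·z**2 + 17·z + 12); both groups contain (-3·b**2 - 3·b·z - 5·b + 6·z**2 + 17·z + 12), so (4·b - 3·k - 2) is a factor with cofactor -3·b**2 - 3·b·z - 5·b + 6·z**2 + 17·z + 12.
The cofactor groups again: -3·b**2 - 3·b·z - 5·b + 6·z**2 + 17·z + 12 = -3·b·(b + 2·z + 3) + (3·z + 4)·(b + 2·z + 3); both groups contain (b + 2·z + 3), giving -(3·b - 3·z - 4)·(b + 2·z + 3).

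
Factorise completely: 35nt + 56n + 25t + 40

Group as (35nt + 56n) + (25t + 40) = 7n(5t + 8) + 5(5t + 8).
Both groups share the factor (5t + 8).

(5t + 8)(7n + 5)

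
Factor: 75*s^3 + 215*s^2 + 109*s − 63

(3*s − 1)*(5*s + 7)*(5*s + 9)

Trying the rational-root candidates, s = −9/5 is a root, so (5*s + 9) divides it; the quotient is 15*s^2 + 16*s − 7.
The remaining quadratic factors as (5*s + 7)(3*s − 1).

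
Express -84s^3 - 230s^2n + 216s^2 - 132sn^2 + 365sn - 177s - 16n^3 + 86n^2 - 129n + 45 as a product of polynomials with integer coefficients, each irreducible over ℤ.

Group: 14s(-6s^2 - 13sn + 9s - 2n^2 + 7n - 3) + (8n - 15)(-6s^2 - 13sn + 9s - 2n^2 + 7n - 3); both groups contain (-6s^2 - 13sn + 9s - 2n^2 + 7n - 3), so (14s + 8n - 15) is a factor with cofactor -6s^2 - 13sn + 9s - 2n^2 + 7n - 3.
The cofactor groups again: -6s^2 - 13sn + 9s - 2n^2 + 7n - 3 = -s(6s + n - 3) + (-2n + 1)(6s + n - 3); both groups contain (6s + n - 3), giving -(s + 2n - 1)(6s + n - 3).

-(s + 2n - 1)(14s + 8n - 15)(6s + n - 3)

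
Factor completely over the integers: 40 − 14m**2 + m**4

Substitute u = m**2 to get a quadratic in u, then factor.
m**2 − 10 is irreducible over ℤ (10 is not a perfect square).
m**2 − 4 is a difference of squares.

(m + 2)(m − 2)(m**2 − 10)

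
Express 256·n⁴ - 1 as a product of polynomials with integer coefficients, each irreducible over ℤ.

(4·n)⁴ − (1)⁴ = ((4·n)² − (1)²)((4·n)² + (1)²); the first factor splits again, the second (16·n² + 1) is irreducible.

(4·n + 1)·(4·n - 1)·(16·n² + 1)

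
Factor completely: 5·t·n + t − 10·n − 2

(5·n + 1)·(t − 2)

Group as (5·t·n + t) + (−10·n − 2) = t·(5·n + 1) − 2·(5·n + 1).
Both groups share the factor (5·n + 1).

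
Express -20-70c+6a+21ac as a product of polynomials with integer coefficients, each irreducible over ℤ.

(3a-10)(7c+2)

Group as (21ac+6a) + (-70c-20) = 3a(7c+2) - 10(7c+2).
Both groups share the factor (7c+2).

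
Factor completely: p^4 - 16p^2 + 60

Substitute u = p^2 to get a quadratic in u, then factor.
p^2 - 6 is irreducible over ℤ (6 is not a perfect square).
p^2 - 10 is irreducible over ℤ (10 is not a perfect square).

(p^2 - 10)(p^2 - 6)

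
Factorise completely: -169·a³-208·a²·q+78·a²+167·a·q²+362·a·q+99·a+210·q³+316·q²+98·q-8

-(13·a+14·q+8)·(13·a+15·q-1)·(a-q-1)

Group: 13·a·(-13·a²-2·a·q+14·a+15·q²+14·q-1) + (14·q+8)·(-13·a²-2·a·q+14·a+15·q²+14·q-1); both groups contain (-13·a²-2·a·q+14·a+15·q²+14·q-1), so (13·a+14·q+8) is a factor with cofactor -13·a²-2·a·q+14·a+15·q²+14·q-1.
The cofactor groups again: -13·a²-2·a·q+14·a+15·q²+14·q-1 = -13·a·(a-q-1) + (-15·q+1)·(a-q-1); both groups contain (a-q-1), giving -(13·a+15·q-1)·(a-q-1).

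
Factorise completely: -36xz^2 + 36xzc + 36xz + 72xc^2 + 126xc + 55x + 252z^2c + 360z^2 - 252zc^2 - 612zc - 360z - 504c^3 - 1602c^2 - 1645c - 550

Group: 6z(-6xz - 6xc - 5x + 42zc + 60z + 42c^2 + 95c + 50) + (-12c - 11)(-6xz - 6xc - 5x + 42zc + 60z + 42c^2 + 95c + 50); both groups contain (-6xz - 6xc - 5x + 42zc + 60z + 42c^2 + 95c + 50), so (6z - 12c - 11) is a factor with cofactor -6xz - 6xc - 5x + 42zc + 60z + 42c^2 + 95c + 50.
The cofactor groups again: -6xz - 6xc - 5x + 42zc + 60z + 42c^2 + 95c + 50 = -6z(x - 7c - 10) + (-6c - 5)(x - 7c - 10); both groups contain (x - 7c - 10), giving -(6z + 6c + 5)(x - 7c - 10).

-(6z - 12c - 11)(x - 7c - 10)(6z + 6c + 5)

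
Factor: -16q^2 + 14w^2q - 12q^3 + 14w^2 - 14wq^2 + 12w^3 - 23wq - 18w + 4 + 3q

(2w - 2q - 1)(3w + 2q - 1)(2w + 3q + 4)

Group: 2w(6w^2 + 13wq + 10w + 6q^2 + 5q - 4) + (-2q - 1)(6w^2 + 13wq + 10w + 6q^2 + 5q - 4); both groups contain (6w^2 + 13wq + 10w + 6q^2 + 5q - 4), so (2w - 2q - 1) is a factor with cofactor 6w^2 + 13wq + 10w + 6q^2 + 5q - 4.
The cofactor groups again: 6w^2 + 13wq + 10w + 6q^2 + 5q - 4 = 3w(2w + 3q + 4) + (2q - 1)(2w + 3q + 4); both groups contain (2w + 3q + 4), giving (3w + 2q - 1)(2w + 3q + 4).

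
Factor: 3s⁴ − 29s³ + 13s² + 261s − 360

Trying the rational-root candidates, s = 8 is a root, giving the factor (s − 8) and quotient 3s³ − 5s² − 27s + 45.
Continuing, s = −3 is a root, so (s + 3) is a factor; dividing leaves 3s² − 14s + 15.
The remaining quadratic factors as (s − 3)(3s − 5).

(3s − 5)(s + 3)(s − 3)(s − 8)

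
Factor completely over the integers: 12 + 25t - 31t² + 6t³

(2t - 3)(3t + 1)(t - 4)

Trying the rational-root candidates, t = 4 is a root, so (t - 4) divides it; the quotient is 6t² - 7t - 3.
The remaining quadratic factors as (3t + 1)(2t - 3).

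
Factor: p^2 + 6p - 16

Two integers with product -16 and sum 6 are -2 and 8.

(p + 8)(p - 2)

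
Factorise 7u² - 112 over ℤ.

7(u + 4)(u - 4)

Pull out the common factor 7; u² - 16 is a difference of squares.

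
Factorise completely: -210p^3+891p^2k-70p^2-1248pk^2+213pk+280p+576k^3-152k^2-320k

Group: 5p(-42p^2+111pk-56p-72k^2+64k) + (-8k-5)(-42p^2+111pk-56p-72k^2+64k); both groups contain (-42p^2+111pk-56p-72k^2+64k), so (5p-8k-5) is a factor with cofactor -42p^2+111pk-56p-72k^2+64k.
The cofactor groups again: -42p^2+111pk-56p-72k^2+64k = -7p(6p-9k+8) + 8k(6p-9k+8); both groups contain (6p-9k+8), giving -(7p-8k)(6p-9k+8).

-(5p-8k-5)(7p-8k)(6p-9k+8)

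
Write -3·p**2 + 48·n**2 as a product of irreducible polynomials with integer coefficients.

3·(4·n + p)·(4·n - p)

Factor out 3, leaving 16·n**2 - p**2, which is a difference of two squares.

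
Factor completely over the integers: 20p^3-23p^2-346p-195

(4p+13)(5p+3)(p-5)

Among the possible rational roots, p = -3/5 is a root, giving the factor (5p+3) and quotient 4p^2-7p-65.
The remaining quadratic factors as (4p+13)(p-5).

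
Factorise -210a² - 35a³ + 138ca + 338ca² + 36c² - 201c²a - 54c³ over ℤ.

Group: 6c(-9c² - 44ca + 6c + 5a² + 30a) - 7a(-9c² - 44ca + 6c + 5a² + 30a); both groups contain (-9c² - 44ca + 6c + 5a² + 30a), so (6c - 7a) is a factor with cofactor -9c² - 44ca + 6c + 5a² + 30a.
The cofactor groups again: -9c² - 44ca + 6c + 5a² + 30a = -9c(c + 5a) + (a + 6)(c + 5a); both groups contain (c + 5a), giving -(9c - a - 6)(c + 5a).

-(6c - 7a)(9c - a - 6)(c + 5a)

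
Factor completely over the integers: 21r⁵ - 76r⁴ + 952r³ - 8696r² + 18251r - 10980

Trying the rational-root candidates, r = 5 is a root, so (r - 5) divides it; the quotient is 21r⁴ + 29r³ + 1097r² - 3211r + 2196.
Then r = 9/7 is a root, so (7r - 9) divides it; the quotient is 3r³ + 8r² + 167r - 244.
Continuing, r = 4/3 is a root, so (3r - 4) is a factor; dividing leaves r² + 4r + 61.
The quadratic r² + 4r + 61 has discriminant -228 < 0 and is irreducible over ℤ.

(3r - 4)(7r - 9)(r - 5)(r² + 4r + 61)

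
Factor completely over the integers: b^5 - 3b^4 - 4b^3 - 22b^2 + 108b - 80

Among the possible rational roots, b = 4 is a root, giving the factor (b - 4) and quotient b^4 + b^3 - 22b + 20.
Next, b = 1 is a root, so (b - 1) is a factor; dividing leaves b^3 + 2b^2 + 2b - 20.
Next, b = 2 is a root, so (b - 2) divides it; the quotient is b^2 + 4b + 10.
The quadratic b^2 + 4b + 10 has discriminant -24 < 0 and is irreducible over ℤ.

(b - 1)(b - 2)(b - 4)(b^2 + 4b + 10)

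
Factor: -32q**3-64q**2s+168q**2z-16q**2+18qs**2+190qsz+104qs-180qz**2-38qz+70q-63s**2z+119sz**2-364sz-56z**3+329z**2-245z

Group: 4q(-8q**2+2qs+26qz+10q-7sz+7z**2-35z) + (9s-8z+7)(-8q**2+2qs+26qz+10q-7sz+7z**2-35z); both groups contain (-8q**2+2qs+26qz+10q-7sz+7z**2-35z), so (4q+9s-8z+7) is a factor with cofactor -8q**2+2qs+26qz+10q-7sz+7z**2-35z.
The cofactor groups again: -8q**2+2qs+26qz+10q-7sz+7z**2-35z = -2q(4q-s+z-5) + 7z(4q-s+z-5); both groups contain (4q-s+z-5), giving -(2q-7z)(4q-s+z-5).

-(2q-7z)(4q+9s-8z+7)(4q-s+z-5)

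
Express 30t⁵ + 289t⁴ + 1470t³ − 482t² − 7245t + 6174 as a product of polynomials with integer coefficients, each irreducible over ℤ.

Testing divisors of the constant over divisors of the leading coefficient, t = 7/6 is a root, so (6t − 7) divides it; the quotient is 5t⁴ + 54t³ + 308t² + 279t − 882.
Continuing, t = 6/5 is a root, so (5t − 6) divides it; the quotient is t³ + 12t² + 76t + 147.
Next, t = −3 is a root, so (t + 3) divides it; the quotient is t² + 9t + 49.
The quadratic t² + 9t + 49 has discriminant −115 < 0 and is irreducible over ℤ.

(5t − 6)(6t − 7)(t + 3)(t² + 9t + 49)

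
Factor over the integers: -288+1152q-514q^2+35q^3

(5q-12)(7q-2)(q-12)

By the rational root theorem, q = 12 is a root, so (q-12) is a factor; dividing leaves 35q^2-94q+24.
The remaining quadratic factors as (5q-12)(7q-2).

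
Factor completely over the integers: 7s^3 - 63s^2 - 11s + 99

(s - 9)(7s^2 - 11)

Group as (7s^3 - 11s) + (-63s^2 + 99) = s(7s^2 - 11) - 9(7s^2 - 11).
Both groups share the factor (7s^2 - 11).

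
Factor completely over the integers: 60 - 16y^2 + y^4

(y^2 - 10)(y^2 - 6)

Substitute u = y^2 to get a quadratic in u, then factor.
y^2 - 10 is irreducible over ℤ (10 is not a perfect square).
y^2 - 6 is irreducible over ℤ (6 is not a perfect square).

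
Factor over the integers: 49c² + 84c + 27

Need a pair with product 49·27 = 1323 and sum 84: that's 63 and 21.
Split the middle term: 49c² + 63c + 21c + 27 = 7c(7c + 9) + 3(7c + 9).

(7c + 3)(7c + 9)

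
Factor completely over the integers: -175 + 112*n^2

Factor out 7, leaving 16*n^2 - 25, which is a difference of two squares.

7*(4*n + 5)*(4*n - 5)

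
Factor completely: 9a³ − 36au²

9a(a + 2u)(a − 2u)

Every term has a factor of 9a. Then a² − 4u² = (a)² − (2u)².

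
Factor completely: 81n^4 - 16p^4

(3n)⁴ − (2p)⁴ = ((3n)² − (2p)²)((3n)² + (2p)²); the first factor splits again, the second (9n^2 + 4p^2) is irreducible.

(3n + 2p)(3n - 2p)(9n^2 + 4p^2)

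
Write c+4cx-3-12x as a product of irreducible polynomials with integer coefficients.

(4x+1)(c-3)

Group as (4cx+c) + (-12x-3) = c(4x+1) - 3(4x+1).
Both groups share the factor (4x+1).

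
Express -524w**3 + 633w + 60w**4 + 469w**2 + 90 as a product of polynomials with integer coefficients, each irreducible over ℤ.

(2w - 15)(5w + 3)(6w + 1)(w - 2)

Trying the rational-root candidates, w = -3/5 is a root, so (5w + 3) divides it; the quotient is 12w**3 - 112w**2 + 161w + 30.
Next, w = 2 is a root, so (w - 2) divides it; the quotient is 12w**2 - 88w - 15.
The remaining quadratic factors as (2w - 15)(6w + 1).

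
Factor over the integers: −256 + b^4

(b + 4)·(b − 4)·(b^2 + 16)

(b)⁴ − (4)⁴ = ((b)² − (4)²)((b)² + (4)²); the first factor splits again, the second (b^2 + 16) is irreducible.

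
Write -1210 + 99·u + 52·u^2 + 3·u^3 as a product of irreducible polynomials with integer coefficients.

(3·u - 11)·(u + 10)·(u + 11)

Trying the rational-root candidates, u = -10 is a root, giving the factor (u + 10) and quotient 3·u^2 + 22·u - 121.
The remaining quadratic factors as (u + 11)(3·u - 11).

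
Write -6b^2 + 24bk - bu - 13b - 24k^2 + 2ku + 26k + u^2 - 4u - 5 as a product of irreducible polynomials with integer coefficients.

Group: -2b(3b - 6k - u + 5) + (4k - u - 1)(3b - 6k - u + 5); both groups contain (3b - 6k - u + 5).

-(2b - 4k + u + 1)(3b - 6k - u + 5)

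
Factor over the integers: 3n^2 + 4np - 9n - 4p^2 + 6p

Group: n(3n - 2p) + (2p - 3)(3n - 2p); both groups contain (3n - 2p).

(3n - 2p)(n + 2p - 3)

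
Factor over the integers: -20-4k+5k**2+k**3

Trying the rational-root candidates, k = -2 is a root, giving the factor (k+2) and quotient k**2+3k-10.
The remaining quadratic factors as (k-2)(k+5).

(k+2)(k+5)(k-2)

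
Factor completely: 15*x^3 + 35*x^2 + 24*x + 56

(3*x + 7)*(5*x^2 + 8)

Group as (15*x^3 + 24*x) + (35*x^2 + 56) = 3*x*(5*x^2 + 8) + 7*(5*x^2 + 8).
Both groups share the factor (5*x^2 + 8).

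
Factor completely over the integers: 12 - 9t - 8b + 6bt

Group as (6bt - 8b) + (-9t + 12) = 2b(3t - 4) - 3(3t - 4).
Both groups share the factor (3t - 4).

(2b - 3)(3t - 4)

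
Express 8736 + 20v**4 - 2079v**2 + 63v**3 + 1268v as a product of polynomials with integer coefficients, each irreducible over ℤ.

(4v + 7)(5v - 13)(v + 12)(v - 8)

Among the possible rational roots, v = 13/5 is a root, so (5v - 13) divides it; the quotient is 4v**3 + 23v**2 - 356v - 672.
Continuing, v = -7/4 is a root, giving the factor (4v + 7) and quotient v**2 + 4v - 96.
The remaining quadratic factors as (v + 12)(v - 8).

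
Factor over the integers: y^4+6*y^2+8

Substitute u = y^2 to get a quadratic in u, then factor.
y^2+4 is irreducible over ℤ (sum of squares).
y^2+2 is irreducible over ℤ (always positive, so no real roots).

(y^2+2)*(y^2+4)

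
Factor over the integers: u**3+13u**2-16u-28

(u+1)(u+14)(u-2)

Testing divisors of the constant over divisors of the leading coefficient, u = -14 is a root, giving the factor (u+14) and quotient u**2-u-2.
The remaining quadratic factors as (u+1)(u-2).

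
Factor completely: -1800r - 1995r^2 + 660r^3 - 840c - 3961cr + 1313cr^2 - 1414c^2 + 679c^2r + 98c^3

(14c + 11r + 8)(7c + 15r)(c + 4r - 15)

Group: 14c(7c^2 + 43cr - 105c + 60r^2 - 225r) + (11r + 8)(7c^2 + 43cr - 105c + 60r^2 - 225r); both groups contain (7c^2 + 43cr - 105c + 60r^2 - 225r), so (14c + 11r + 8) is a factor with cofactor 7c^2 + 43cr - 105c + 60r^2 - 225r.
The cofactor groups again: 7c^2 + 43cr - 105c + 60r^2 - 225r = 7c(c + 4r - 15) + 15r(c + 4r - 15); both groups contain (c + 4r - 15), giving (7c + 15r)(c + 4r - 15).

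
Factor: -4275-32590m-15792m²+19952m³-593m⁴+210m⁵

(5m-9)(6m+5)(7m+1)(m²-2m+95)

Trying the rational-root candidates, m = -1/7 is a root, giving the factor (7m+1) and quotient 30m⁴-89m³+2863m²-2665m-4275.
Continuing, m = 9/5 is a root, so (5m-9) is a factor; dividing leaves 6m³-7m²+560m+475.
Continuing, m = -5/6 is a root, so (6m+5) is a factor; dividing leaves m²-2m+95.
The quadratic m²-2m+95 has discriminant -376 < 0 and is irreducible over ℤ.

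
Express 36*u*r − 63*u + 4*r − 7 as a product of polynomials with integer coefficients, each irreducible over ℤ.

(4*r − 7)*(9*u + 1)

Group as (36*u*r − 63*u) + (4*r − 7) = 9*u*(4*r − 7) + (4*r − 7).
Both groups share the factor (4*r − 7).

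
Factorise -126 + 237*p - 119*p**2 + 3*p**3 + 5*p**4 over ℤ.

(5*p - 7)*(p + 6)*(p - 1)*(p - 3)

Trying the rational-root candidates, p = 1 is a root, giving the factor (p - 1) and quotient 5*p**3 + 8*p**2 - 111*p + 126.
Then p = 7/5 is a root, giving the factor (5*p - 7) and quotient p**2 + 3*p - 18.
The remaining quadratic factors as (p + 6)(p - 3).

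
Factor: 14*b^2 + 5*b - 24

Need a pair with product 14·(-24) = -336 and sum 5: that's -16 and 21.
Split the middle term: 14*b^2 - 16*b + 21*b - 24 = 2*b*(7*b - 8) + 3*(7*b - 8).

(2*b + 3)*(7*b - 8)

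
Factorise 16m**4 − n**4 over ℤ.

Write as (4m**2)² − (n**2)², then factor 4m**2 − n**2 once more.

(2m + n)(2m − n)(4m**2 + n**2)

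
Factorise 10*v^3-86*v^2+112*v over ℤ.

2*v*(5*v-8)*(v-7)

Pull out the common factor 2*v, then factor the remaining trinomial.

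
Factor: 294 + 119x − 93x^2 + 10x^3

(2x − 7)(5x + 6)(x − 7)

Among the possible rational roots, x = −6/5 is a root, giving the factor (5x + 6) and quotient 2x^2 − 21x + 49.
The remaining quadratic factors as (2x − 7)(x − 7).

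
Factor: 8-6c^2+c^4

(c+2)(c-2)(c^2-2)

Substitute u = c^2 to get a quadratic in u, then factor.
c^2-4 is a difference of squares.
c^2-2 is irreducible over ℤ (2 is not a perfect square).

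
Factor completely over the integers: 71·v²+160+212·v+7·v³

(7·v+8)·(v+4)·(v+5)

By the rational root theorem, v = -4 is a root, so (v+4) is a factor; dividing leaves 7·v²+43·v+40.
The remaining quadratic factors as (v+5)(7·v+8).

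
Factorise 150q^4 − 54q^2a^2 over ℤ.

Pull out the common factor 6q^2; 25q^2 − 9a^2 is a difference of squares.

6q^2(5q − 3a)(5q + 3a)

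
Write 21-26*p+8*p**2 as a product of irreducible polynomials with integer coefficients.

(2*p-3)*(4*p-7)

Need a pair with product 8·21 = 168 and sum -26: that's -14 and -12.
Split the middle term: 8*p**2-14*p - 12*p+21 = 2*p*(4*p-7) - 3*(4*p-7).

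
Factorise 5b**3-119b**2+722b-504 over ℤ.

Trying the rational-root candidates, b = 9 is a root, giving the factor (b-9) and quotient 5b**2-74b+56.
The remaining quadratic factors as (5b-4)(b-14).

(5b-4)(b-14)(b-9)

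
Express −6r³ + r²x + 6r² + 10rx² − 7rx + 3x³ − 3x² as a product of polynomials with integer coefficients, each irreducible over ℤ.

−(2r − 3x)(3r + x)(r + x − 1)

Group: 3r(−2r² + rx + 2r + 3x² − 3x) + x(−2r² + rx + 2r + 3x² − 3x); both groups contain (−2r² + rx + 2r + 3x² − 3x), so (3r + x) is a factor with cofactor −2r² + rx + 2r + 3x² − 3x.
The cofactor groups again: −2r² + rx + 2r + 3x² − 3x = −r(2r − 3x) + (−x + 1)(2r − 3x); both groups contain (2r − 3x), giving −(r + x − 1)(2r − 3x).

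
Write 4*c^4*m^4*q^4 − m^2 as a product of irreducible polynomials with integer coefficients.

Factor out m^2 first: what remains is 4*c^4*m^2*q^4 − 1.
Recognize a difference of squares with the parts 2*c^2*m*q^2 and 1.

m^2*(2*c^2*m*q^2 + 1)*(2*c^2*m*q^2 − 1)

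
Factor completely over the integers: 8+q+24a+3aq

Group as (3aq+24a) + (q+8) = 3a(q+8) + (q+8).
Both groups share the factor (q+8).

(3a+1)(q+8)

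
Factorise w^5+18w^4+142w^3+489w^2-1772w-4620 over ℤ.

(w+10)(w+2)(w-3)(w^2+9w+77)

By the rational root theorem, w = 3 is a root, so (w-3) divides it; the quotient is w^4+21w^3+205w^2+1104w+1540.
Continuing, w = -10 is a root, giving the factor (w+10) and quotient w^3+11w^2+95w+154.
Continuing, w = -2 is a root, giving the factor (w+2) and quotient w^2+9w+77.
The quadratic w^2+9w+77 has discriminant -227 < 0 and is irreducible over ℤ.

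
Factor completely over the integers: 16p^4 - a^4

Write as (4p^2)² − (a^2)², then factor 4p^2 - a^2 once more.

(2p - a)(2p + a)(4p^2 + a^2)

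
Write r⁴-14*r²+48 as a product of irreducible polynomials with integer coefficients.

(r²-6)*(r²-8)

Substitute u = r² to get a quadratic in u, then factor.
r²-6 is irreducible over ℤ (6 is not a perfect square).
r²-8 is irreducible over ℤ (8 is not a perfect square).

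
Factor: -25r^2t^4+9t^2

Pull out the common factor t^2, leaving -25r^2t^2+9.
Recognize a difference of squares with the parts 3 and 5rt.

-t^2(5rt+3)(5rt-3)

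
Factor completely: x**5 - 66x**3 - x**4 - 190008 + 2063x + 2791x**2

Testing divisors of the constant over divisors of the leading coefficient, x = -13 is a root, giving the factor (x + 13) and quotient x**4 - 14x**3 + 116x**2 + 1283x - 14616.
Next, x = 8 is a root, so (x - 8) divides it; the quotient is x**3 - 6x**2 + 68x + 1827.
Next, x = -9 is a root, so (x + 9) divides it; the quotient is x**2 - 15x + 203.
The quadratic x**2 - 15x + 203 has discriminant -587 < 0 and is irreducible over ℤ.

(x + 13)(x + 9)(x - 8)(x**2 - 15x + 203)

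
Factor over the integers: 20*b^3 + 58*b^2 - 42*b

Pull out the common factor 2*b, then factor the remaining trinomial.

2*b*(2*b + 7)*(5*b - 3)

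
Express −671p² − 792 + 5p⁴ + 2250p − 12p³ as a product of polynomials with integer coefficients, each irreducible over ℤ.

(5p − 2)(p + 12)(p − 11)(p − 3)

Among the possible rational roots, p = 11 is a root, giving the factor (p − 11) and quotient 5p³ + 43p² − 198p + 72.
Next, p = 2/5 is a root, so (5p − 2) is a factor; dividing leaves p² + 9p − 36.
The remaining quadratic factors as (p + 12)(p − 3).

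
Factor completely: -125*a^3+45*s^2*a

Every term has a factor of 5*a. Then 9*s^2-25*a^2 = (3*s)² − (5*a)².

5*a*(3*s-5*a)*(3*s+5*a)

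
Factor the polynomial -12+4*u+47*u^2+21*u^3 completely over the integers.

Testing divisors of the constant over divisors of the leading coefficient, u = 3/7 is a root, so (7*u-3) is a factor; dividing leaves 3*u^2+8*u+4.
The remaining quadratic factors as (3*u+2)(u+2).

(3*u+2)*(7*u-3)*(u+2)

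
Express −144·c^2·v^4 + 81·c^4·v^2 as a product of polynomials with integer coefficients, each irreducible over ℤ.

Every term has a factor of 9·c^2·v^2. Then 9·c^2 − 16·v^2 = (3·c)² − (4·v)².

9·c^2·v^2·(3·c + 4·v)·(3·c − 4·v)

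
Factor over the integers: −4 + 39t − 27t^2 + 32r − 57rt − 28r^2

Group: −4r(7r + 9t − 1) + (−3t + 4)(7r + 9t − 1); both groups contain (7r + 9t − 1).

−(4r + 3t − 4)(7r + 9t − 1)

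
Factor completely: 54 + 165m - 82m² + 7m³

(7m + 2)(m - 3)(m - 9)

Trying the rational-root candidates, m = -2/7 is a root, so (7m + 2) divides it; the quotient is m² - 12m + 27.
The remaining quadratic factors as (m - 9)(m - 3).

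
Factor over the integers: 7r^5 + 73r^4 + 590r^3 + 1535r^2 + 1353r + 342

Trying the rational-root candidates, r = -2 is a root, giving the factor (r + 2) and quotient 7r^4 + 59r^3 + 472r^2 + 591r + 171.
Next, r = -1 is a root, so (r + 1) divides it; the quotient is 7r^3 + 52r^2 + 420r + 171.
Continuing, r = -3/7 is a root, so (7r + 3) is a factor; dividing leaves r^2 + 7r + 57.
The quadratic r^2 + 7r + 57 has discriminant -179 < 0 and is irreducible over ℤ.

(7r + 3)(r + 1)(r + 2)(r^2 + 7r + 57)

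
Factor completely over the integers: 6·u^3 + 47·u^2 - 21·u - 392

(2·u + 7)·(3·u - 8)·(u + 7)

Trying the rational-root candidates, u = -7/2 is a root, so (2·u + 7) divides it; the quotient is 3·u^2 + 13·u - 56.
The remaining quadratic factors as (u + 7)(3·u - 8).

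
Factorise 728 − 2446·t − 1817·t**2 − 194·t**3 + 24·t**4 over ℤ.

By the rational root theorem, t = 1/4 is a root, giving the factor (4·t − 1) and quotient 6·t**3 − 47·t**2 − 466·t − 728.
Continuing, t = 14 is a root, giving the factor (t − 14) and quotient 6·t**2 + 37·t + 52.
The remaining quadratic factors as (6·t + 13)(t + 4).

(4·t − 1)·(6·t + 13)·(t + 4)·(t − 14)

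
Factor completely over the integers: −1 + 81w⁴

(3w)⁴ − (1)⁴ = ((3w)² − (1)²)((3w)² + (1)²); the first factor splits again, the second (9w² + 1) is irreducible.

(3w + 1)(3w − 1)(9w² + 1)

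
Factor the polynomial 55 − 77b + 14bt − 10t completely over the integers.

(2t − 11)(7b − 5)

Group as (14bt − 77b) + (−10t + 55) = 7b(2t − 11) − 5(2t − 11).
Both groups share the factor (2t − 11).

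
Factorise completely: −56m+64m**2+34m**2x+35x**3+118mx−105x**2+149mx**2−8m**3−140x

Group: 4m(−2m**2+9mx+14m+35x**2+35x) + (x−4)(−2m**2+9mx+14m+35x**2+35x); both groups contain (−2m**2+9mx+14m+35x**2+35x), so (4m+x−4) is a factor with cofactor −2m**2+9mx+14m+35x**2+35x.
The cofactor groups again: −2m**2+9mx+14m+35x**2+35x = −m(2m+5x) + (7x+7)(2m+5x); both groups contain (2m+5x), giving −(m−7x−7)(2m+5x).

−(2m+5x)(4m+x−4)(m−7x−7)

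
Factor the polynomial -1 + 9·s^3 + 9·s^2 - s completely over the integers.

By the rational root theorem, s = -1 is a root, giving the factor (s + 1) and quotient 9·s^2 - 1.
The remaining quadratic factors as (3·s + 1)(3·s - 1).

(3·s + 1)·(3·s - 1)·(s + 1)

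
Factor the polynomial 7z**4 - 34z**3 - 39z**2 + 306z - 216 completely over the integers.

By the rational root theorem, z = 4 is a root, giving the factor (z - 4) and quotient 7z**3 - 6z**2 - 63z + 54.
Continuing, z = -3 is a root, so (z + 3) is a factor; dividing leaves 7z**2 - 27z + 18.
The remaining quadratic factors as (7z - 6)(z - 3).

(7z - 6)(z + 3)(z - 3)(z - 4)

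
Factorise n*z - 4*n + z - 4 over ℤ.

(n + 1)*(z - 4)

Group as (n*z - 4*n) + (z - 4) = n*(z - 4) + (z - 4).
Both groups share the factor (z - 4).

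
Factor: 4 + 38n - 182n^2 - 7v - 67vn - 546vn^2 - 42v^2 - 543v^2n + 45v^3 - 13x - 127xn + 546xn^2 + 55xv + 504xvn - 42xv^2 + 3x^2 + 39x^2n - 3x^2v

-(v - 13n - 1)(3x - 3v - 1)(x + 15v + 14n - 4)

Group: 3x(-xv + 13xn + x - 15v^2 + 181vn + 19v + 182n^2 - 38n - 4) + (-3v - 1)(-xv + 13xn + x - 15v^2 + 181vn + 19v + 182n^2 - 38n - 4); both groups contain (-xv + 13xn + x - 15v^2 + 181vn + 19v + 182n^2 - 38n - 4), so (3x - 3v - 1) is a factor with cofactor -xv + 13xn + x - 15v^2 + 181vn + 19v + 182n^2 - 38n - 4.
The cofactor groups again: -xv + 13xn + x - 15v^2 + 181vn + 19v + 182n^2 - 38n - 4 = -x(v - 13n - 1) + (-15v - 14n + 4)(v - 13n - 1); both groups contain (v - 13n - 1), giving -(x + 15v + 14n - 4)(v - 13n - 1).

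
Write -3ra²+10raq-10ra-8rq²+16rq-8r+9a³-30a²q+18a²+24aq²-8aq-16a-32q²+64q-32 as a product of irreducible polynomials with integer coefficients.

-(r-3a+4)(3a-4q+4)(a-2q+2)

Group: r(-3a²+10aq-10a-8q²+16q-8) + (-3a+4)(-3a²+10aq-10a-8q²+16q-8); both groups contain (-3a²+10aq-10a-8q²+16q-8), so (r-3a+4) is a factor with cofactor -3a²+10aq-10a-8q²+16q-8.
The cofactor groups again: -3a²+10aq-10a-8q²+16q-8 = -3a(a-2q+2) + (4q-4)(a-2q+2); both groups contain (a-2q+2), giving -(3a-4q+4)(a-2q+2).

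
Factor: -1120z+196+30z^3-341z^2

(5z+14)(6z-1)(z-14)

Testing divisors of the constant over divisors of the leading coefficient, z = -14/5 is a root, so (5z+14) is a factor; dividing leaves 6z^2-85z+14.
The remaining quadratic factors as (z-14)(6z-1).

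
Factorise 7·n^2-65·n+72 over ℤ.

(7·n-9)·(n-8)

Need a pair with product 7·72 = 504 and sum -65: that's -56 and -9.
Split the middle term: 7·n^2-56·n - 9·n+72 = 7·n·(n-8) - 9·(n-8).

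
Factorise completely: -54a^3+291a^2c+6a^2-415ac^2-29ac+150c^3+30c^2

-(2a-3c)(3a-10c)(9a-5c-1)

Group: 9a(-6a^2+29ac-30c^2) + (-5c-1)(-6a^2+29ac-30c^2); both groups contain (-6a^2+29ac-30c^2), so (9a-5c-1) is a factor with cofactor -6a^2+29ac-30c^2.
The cofactor groups again: -6a^2+29ac-30c^2 = -2a(3a-10c) + 3c(3a-10c); both groups contain (3a-10c), giving -(2a-3c)(3a-10c).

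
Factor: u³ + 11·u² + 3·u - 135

Trying the rational-root candidates, u = -9 is a root, so (u + 9) divides it; the quotient is u² + 2·u - 15.
The remaining quadratic factors as (u + 5)(u - 3).

(u + 5)·(u + 9)·(u - 3)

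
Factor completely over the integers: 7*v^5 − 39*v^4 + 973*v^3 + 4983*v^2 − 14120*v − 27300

Trying the rational-root candidates, v = −10/7 is a root, so (7*v + 10) divides it; the quotient is v^4 − 7*v^3 + 149*v^2 + 499*v − 2730.
Continuing, v = 3 is a root, giving the factor (v − 3) and quotient v^3 − 4*v^2 + 137*v + 910.
Continuing, v = −5 is a root, so (v + 5) divides it; the quotient is v^2 − 9*v + 182.
The quadratic v^2 − 9*v + 182 has discriminant −647 < 0 and is irreducible over ℤ.

(7*v + 10)*(v + 5)*(v − 3)*(v^2 − 9*v + 182)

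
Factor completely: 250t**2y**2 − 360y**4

Factor out 10y**2, leaving 25t**2 − 36y**2, which is a difference of two squares.

10y**2(5t + 6y)(5t − 6y)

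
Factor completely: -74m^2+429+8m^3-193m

Among the possible rational roots, m = -13/4 is a root, so (4m+13) is a factor; dividing leaves 2m^2-25m+33.
The remaining quadratic factors as (m-11)(2m-3).

(2m-3)(4m+13)(m-11)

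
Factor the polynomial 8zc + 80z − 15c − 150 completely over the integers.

Group as (8zc + 80z) + (−15c − 150) = 8z(c + 10) − 15(c + 10).
Both groups share the factor (c + 10).

(8z − 15)(c + 10)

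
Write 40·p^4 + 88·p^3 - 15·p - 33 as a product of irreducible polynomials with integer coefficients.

(5·p + 11)·(8·p^3 - 3)

Group as (40·p^4 - 15·p) + (88·p^3 - 33) = 5·p·(8·p^3 - 3) + 11·(8·p^3 - 3).
Both groups share the factor (8·p^3 - 3).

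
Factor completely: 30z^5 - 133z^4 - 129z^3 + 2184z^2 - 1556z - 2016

Trying the rational-root candidates, z = -2/3 is a root, so (3z + 2) divides it; the quotient is 10z^4 - 51z^3 - 9z^2 + 734z - 1008.
Then z = 8/5 is a root, so (5z - 8) divides it; the quotient is 2z^3 - 7z^2 - 13z + 126.
Then z = -7/2 is a root, giving the factor (2z + 7) and quotient z^2 - 7z + 18.
The quadratic z^2 - 7z + 18 has discriminant -23 < 0 and is irreducible over ℤ.

(2z + 7)(3z + 2)(5z - 8)(z^2 - 7z + 18)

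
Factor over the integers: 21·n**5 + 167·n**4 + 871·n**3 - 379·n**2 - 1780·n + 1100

Trying the rational-root candidates, n = -5/3 is a root, so (3·n + 5) divides it; the quotient is 7·n**4 + 44·n**3 + 217·n**2 - 488·n + 220.
Then n = 1 is a root, so (n - 1) divides it; the quotient is 7·n**3 + 51·n**2 + 268·n - 220.
Next, n = 5/7 is a root, giving the factor (7·n - 5) and quotient n**2 + 8·n + 44.
The quadratic n**2 + 8·n + 44 has discriminant -112 < 0 and is irreducible over ℤ.

(3·n + 5)·(7·n - 5)·(n - 1)·(n**2 + 8·n + 44)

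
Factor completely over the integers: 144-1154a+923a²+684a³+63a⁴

(3a+8)(3a-2)(7a-1)(a+9)

Testing divisors of the constant over divisors of the leading coefficient, a = -8/3 is a root, giving the factor (3a+8) and quotient 21a³+172a²-151a+18.
Then a = 2/3 is a root, so (3a-2) divides it; the quotient is 7a²+62a-9.
The remaining quadratic factors as (a+9)(7a-1).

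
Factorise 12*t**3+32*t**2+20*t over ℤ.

4*t*(3*t+5)*(t+1)

Pull out the common factor 4*t, then factor the remaining trinomial.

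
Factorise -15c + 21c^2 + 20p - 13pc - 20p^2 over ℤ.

Group: -4p(5p + 7c - 5) + 3c(5p + 7c - 5); both groups contain (5p + 7c - 5).

-(4p - 3c)(5p + 7c - 5)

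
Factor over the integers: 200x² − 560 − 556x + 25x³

Trying the rational-root candidates, x = −10 is a root, so (x + 10) divides it; the quotient is 25x² − 50x − 56.
The remaining quadratic factors as (5x − 14)(5x + 4).

(5x + 4)(5x − 14)(x + 10)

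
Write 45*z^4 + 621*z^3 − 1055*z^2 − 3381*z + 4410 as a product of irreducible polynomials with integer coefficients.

Among the possible rational roots, z = −15 is a root, giving the factor (z + 15) and quotient 45*z^3 − 54*z^2 − 245*z + 294.
Then z = 6/5 is a root, giving the factor (5*z − 6) and quotient 9*z^2 − 49.
The remaining quadratic factors as (3*z + 7)(3*z − 7).

(3*z + 7)*(3*z − 7)*(5*z − 6)*(z + 15)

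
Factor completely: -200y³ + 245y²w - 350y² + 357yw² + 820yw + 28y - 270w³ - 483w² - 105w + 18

-(8y - 5w - 2)(5y - 9w + 1)(5y + 6w + 9)

Group: 8y(-25y² + 15yw - 50y + 54w² + 75w - 9) + (-5w - 2)(-25y² + 15yw - 50y + 54w² + 75w - 9); both groups contain (-25y² + 15yw - 50y + 54w² + 75w - 9), so (8y - 5w - 2) is a factor with cofactor -25y² + 15yw - 50y + 54w² + 75w - 9.
The cofactor groups again: -25y² + 15yw - 50y + 54w² + 75w - 9 = -5y(5y - 9w + 1) + (-6w - 9)(5y - 9w + 1); both groups contain (5y - 9w + 1), giving -(5y + 6w + 9)(5y - 9w + 1).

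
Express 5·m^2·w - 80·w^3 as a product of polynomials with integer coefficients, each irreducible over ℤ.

5·w·(m + 4·w)·(m - 4·w)

Factor out 5·w, leaving m^2 - 16·w^2, which is a difference of two squares.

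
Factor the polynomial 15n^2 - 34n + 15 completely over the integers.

(3n - 5)(5n - 3)

Need a pair with product 15·15 = 225 and sum -34: that's -9 and -25.
Split the middle term: 15n^2 - 9n - 25n + 15 = 3n(5n - 3) - 5(5n - 3).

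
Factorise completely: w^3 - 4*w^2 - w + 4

(w + 1)*(w - 1)*(w - 4)

By the rational root theorem, w = -1 is a root, giving the factor (w + 1) and quotient w^2 - 5*w + 4.
The remaining quadratic factors as (w - 1)(w - 4).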